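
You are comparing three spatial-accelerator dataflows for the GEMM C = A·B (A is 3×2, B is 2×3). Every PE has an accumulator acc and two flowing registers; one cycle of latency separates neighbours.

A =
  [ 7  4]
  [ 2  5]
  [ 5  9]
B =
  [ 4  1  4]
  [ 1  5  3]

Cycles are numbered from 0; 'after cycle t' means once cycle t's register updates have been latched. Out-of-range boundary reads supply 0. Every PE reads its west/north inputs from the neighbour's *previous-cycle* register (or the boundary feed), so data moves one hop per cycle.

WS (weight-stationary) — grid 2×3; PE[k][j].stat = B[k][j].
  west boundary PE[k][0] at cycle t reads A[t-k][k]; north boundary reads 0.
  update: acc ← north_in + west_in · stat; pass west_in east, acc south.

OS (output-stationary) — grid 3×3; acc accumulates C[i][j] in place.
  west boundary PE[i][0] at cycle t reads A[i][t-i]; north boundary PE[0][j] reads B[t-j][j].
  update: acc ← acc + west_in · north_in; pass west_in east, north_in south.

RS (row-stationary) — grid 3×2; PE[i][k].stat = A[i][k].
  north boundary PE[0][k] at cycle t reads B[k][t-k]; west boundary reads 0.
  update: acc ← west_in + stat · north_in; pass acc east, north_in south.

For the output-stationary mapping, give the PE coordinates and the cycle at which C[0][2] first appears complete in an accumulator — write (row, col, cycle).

OS: C[0][2] accumulates in PE[0][2]:
  cycle 0: PE[0][2] → acc 0, east 0, south 0
  cycle 1: PE[0][2] → acc 0, east 0, south 0
  cycle 2: PE[0][2] → acc 28, east 7, south 4
  cycle 3: PE[0][2] → acc 40, east 4, south 3

(row, col, cycle) = (0, 2, 3)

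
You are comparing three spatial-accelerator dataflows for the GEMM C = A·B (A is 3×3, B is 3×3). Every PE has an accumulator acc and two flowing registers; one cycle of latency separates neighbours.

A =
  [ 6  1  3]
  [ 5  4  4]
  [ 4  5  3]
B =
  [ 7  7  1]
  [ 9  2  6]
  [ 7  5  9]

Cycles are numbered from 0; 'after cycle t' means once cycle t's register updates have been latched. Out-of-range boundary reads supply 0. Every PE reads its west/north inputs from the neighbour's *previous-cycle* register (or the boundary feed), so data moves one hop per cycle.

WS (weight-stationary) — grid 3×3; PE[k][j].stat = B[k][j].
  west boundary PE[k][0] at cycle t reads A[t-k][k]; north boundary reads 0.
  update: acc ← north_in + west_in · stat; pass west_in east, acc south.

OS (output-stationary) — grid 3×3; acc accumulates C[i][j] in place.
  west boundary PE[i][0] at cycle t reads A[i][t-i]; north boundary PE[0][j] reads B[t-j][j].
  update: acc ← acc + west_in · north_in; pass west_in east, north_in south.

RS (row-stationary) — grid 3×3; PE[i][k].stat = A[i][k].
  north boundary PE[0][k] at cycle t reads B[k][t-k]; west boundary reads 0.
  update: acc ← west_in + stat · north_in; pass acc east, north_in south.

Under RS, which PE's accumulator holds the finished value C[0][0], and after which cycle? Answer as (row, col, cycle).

(row, col, cycle) = (0, 2, 2)

RS — PE[0][2] is where C[0][0] collects:
  cycle 0: PE[0][2] → acc 0, east 0, south 0
  cycle 1: PE[0][2] → acc 0, east 0, south 0
  cycle 2: PE[0][2] → acc 72, east 72, south 7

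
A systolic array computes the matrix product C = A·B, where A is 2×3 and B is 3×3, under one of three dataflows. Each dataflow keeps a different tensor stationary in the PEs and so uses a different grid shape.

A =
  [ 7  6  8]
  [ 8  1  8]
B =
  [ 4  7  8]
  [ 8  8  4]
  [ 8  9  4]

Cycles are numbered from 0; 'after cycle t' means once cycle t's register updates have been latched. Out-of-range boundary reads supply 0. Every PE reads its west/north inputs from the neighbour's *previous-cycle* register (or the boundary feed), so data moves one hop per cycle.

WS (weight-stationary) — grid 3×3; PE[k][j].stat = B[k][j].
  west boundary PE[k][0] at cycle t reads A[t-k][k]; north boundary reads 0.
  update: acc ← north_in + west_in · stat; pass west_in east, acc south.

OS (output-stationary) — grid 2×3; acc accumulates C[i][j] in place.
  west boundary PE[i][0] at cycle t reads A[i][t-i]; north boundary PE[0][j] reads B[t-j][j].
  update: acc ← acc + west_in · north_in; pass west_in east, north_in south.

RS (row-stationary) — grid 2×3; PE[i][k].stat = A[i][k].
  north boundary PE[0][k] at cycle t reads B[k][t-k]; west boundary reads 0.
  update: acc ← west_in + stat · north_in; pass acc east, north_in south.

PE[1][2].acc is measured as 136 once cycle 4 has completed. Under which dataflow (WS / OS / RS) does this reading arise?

dataflow = RS

WS (3×3 grid), PE[1][2]:
  step 0 · PE1,2: acc=0; fwd→0 fwd↓0
  step 1 · PE1,2: acc=0; fwd→0 fwd↓0
  step 2 · PE1,2: acc=0; fwd→0 fwd↓0
  step 3 · PE1,2: acc=80; fwd→6 fwd↓80
  step 4 · PE1,2: acc=68; fwd→1 fwd↓68
OS (2×3 grid), PE[1][2]:
  step 0 · PE1,2: acc=0; fwd→0 fwd↓0
  step 1 · PE1,2: acc=0; fwd→0 fwd↓0
  step 2 · PE1,2: acc=0; fwd→0 fwd↓0
  step 3 · PE1,2: acc=64; fwd→8 fwd↓8
  step 4 · PE1,2: acc=68; fwd→1 fwd↓4
RS (2×3 grid), PE[1][2]:
  step 0 · PE1,2: acc=0; fwd→0 fwd↓0
  step 1 · PE1,2: acc=0; fwd→0 fwd↓0
  step 2 · PE1,2: acc=0; fwd→0 fwd↓0
  step 3 · PE1,2: acc=104; fwd→104 fwd↓8
  step 4 · PE1,2: acc=136; fwd→136 fwd↓9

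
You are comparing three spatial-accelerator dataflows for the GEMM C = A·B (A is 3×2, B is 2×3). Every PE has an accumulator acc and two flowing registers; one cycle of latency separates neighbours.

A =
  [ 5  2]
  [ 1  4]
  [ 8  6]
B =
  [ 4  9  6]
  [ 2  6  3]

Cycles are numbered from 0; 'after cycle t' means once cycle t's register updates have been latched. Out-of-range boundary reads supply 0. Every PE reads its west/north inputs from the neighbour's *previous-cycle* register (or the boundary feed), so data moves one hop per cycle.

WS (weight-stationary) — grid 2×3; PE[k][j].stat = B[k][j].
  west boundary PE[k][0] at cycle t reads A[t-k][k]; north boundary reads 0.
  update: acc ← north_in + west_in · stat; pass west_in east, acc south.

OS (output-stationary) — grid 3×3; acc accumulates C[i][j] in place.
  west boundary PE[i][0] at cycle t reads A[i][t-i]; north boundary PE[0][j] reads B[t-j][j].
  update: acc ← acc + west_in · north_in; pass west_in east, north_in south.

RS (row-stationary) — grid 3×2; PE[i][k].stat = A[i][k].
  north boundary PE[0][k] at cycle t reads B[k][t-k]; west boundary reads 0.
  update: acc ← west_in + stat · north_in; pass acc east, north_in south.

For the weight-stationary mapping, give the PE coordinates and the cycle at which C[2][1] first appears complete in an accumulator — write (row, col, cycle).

(row, col, cycle) = (1, 1, 4)

Under WS, C[2][1] lands at PE[1][1]:
  step 0 · PE1,1: acc=0; fwd→0 fwd↓0
  step 1 · PE1,1: acc=0; fwd→0 fwd↓0
  step 2 · PE1,1: acc=57; fwd→2 fwd↓57
  step 3 · PE1,1: acc=33; fwd→4 fwd↓33
  step 4 · PE1,1: acc=108; fwd→6 fwd↓108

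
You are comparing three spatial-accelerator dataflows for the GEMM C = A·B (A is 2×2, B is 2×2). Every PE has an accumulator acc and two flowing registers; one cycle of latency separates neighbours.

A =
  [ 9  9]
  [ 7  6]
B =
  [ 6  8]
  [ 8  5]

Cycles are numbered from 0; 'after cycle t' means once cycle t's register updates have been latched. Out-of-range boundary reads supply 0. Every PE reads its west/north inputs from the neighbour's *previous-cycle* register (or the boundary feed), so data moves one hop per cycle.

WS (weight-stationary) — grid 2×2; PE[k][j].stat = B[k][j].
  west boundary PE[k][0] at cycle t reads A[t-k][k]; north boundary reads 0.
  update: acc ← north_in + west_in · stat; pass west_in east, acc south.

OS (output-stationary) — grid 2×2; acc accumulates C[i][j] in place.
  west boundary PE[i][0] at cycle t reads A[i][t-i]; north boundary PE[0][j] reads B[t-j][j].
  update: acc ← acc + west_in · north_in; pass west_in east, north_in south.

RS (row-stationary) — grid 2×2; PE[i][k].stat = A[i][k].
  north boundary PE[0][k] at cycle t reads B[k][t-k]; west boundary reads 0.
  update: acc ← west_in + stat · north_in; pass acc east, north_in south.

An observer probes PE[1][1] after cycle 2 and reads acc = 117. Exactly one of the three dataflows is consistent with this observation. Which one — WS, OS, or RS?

dataflow = WS

WS (2×2 grid), PE[1][1]:
  0: (1,1).acc=0  regs=<0,0>
  1: (1,1).acc=0  regs=<0,0>
  2: (1,1).acc=117  regs=<9,117>
OS (2×2 grid), PE[1][1]:
  0: (1,1).acc=0  regs=<0,0>
  1: (1,1).acc=0  regs=<0,0>
  2: (1,1).acc=56  regs=<7,8>
RS (2×2 grid), PE[1][1]:
  0: (1,1).acc=0  regs=<0,0>
  1: (1,1).acc=0  regs=<0,0>
  2: (1,1).acc=90  regs=<90,8>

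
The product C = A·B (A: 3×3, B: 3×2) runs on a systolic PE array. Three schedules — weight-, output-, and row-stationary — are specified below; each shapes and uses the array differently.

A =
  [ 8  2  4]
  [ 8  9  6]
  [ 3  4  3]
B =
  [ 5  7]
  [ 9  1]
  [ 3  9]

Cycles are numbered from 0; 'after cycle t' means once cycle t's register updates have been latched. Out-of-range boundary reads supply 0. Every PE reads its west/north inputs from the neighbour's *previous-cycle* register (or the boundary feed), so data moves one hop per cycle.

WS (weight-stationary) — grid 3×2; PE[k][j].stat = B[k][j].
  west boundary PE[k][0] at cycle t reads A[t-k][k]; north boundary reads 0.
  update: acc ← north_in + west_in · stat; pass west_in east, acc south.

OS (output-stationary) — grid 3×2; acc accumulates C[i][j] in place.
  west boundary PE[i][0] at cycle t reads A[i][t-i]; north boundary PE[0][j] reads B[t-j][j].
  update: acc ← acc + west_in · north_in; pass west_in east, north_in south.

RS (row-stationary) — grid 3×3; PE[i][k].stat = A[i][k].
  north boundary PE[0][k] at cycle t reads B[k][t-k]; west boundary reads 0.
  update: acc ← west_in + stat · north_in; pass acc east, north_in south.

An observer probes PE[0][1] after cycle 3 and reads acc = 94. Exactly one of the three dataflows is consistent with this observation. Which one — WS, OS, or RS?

WS [3×2] PE[0][1] across cycles:
  c0 r0c1: 0 / 0 / 0
  c1 r0c1: 56 / 8 / 56
  c2 r0c1: 56 / 8 / 56
  c3 r0c1: 21 / 3 / 21
OS [3×2] PE[0][1] across cycles:
  c0 r0c1: 0 / 0 / 0
  c1 r0c1: 56 / 8 / 7
  c2 r0c1: 58 / 2 / 1
  c3 r0c1: 94 / 4 / 9
RS [3×3] PE[0][1] across cycles:
  c0 r0c1: 0 / 0 / 0
  c1 r0c1: 58 / 58 / 9
  c2 r0c1: 58 / 58 / 1
  c3 r0c1: 0 / 0 / 0

dataflow = OS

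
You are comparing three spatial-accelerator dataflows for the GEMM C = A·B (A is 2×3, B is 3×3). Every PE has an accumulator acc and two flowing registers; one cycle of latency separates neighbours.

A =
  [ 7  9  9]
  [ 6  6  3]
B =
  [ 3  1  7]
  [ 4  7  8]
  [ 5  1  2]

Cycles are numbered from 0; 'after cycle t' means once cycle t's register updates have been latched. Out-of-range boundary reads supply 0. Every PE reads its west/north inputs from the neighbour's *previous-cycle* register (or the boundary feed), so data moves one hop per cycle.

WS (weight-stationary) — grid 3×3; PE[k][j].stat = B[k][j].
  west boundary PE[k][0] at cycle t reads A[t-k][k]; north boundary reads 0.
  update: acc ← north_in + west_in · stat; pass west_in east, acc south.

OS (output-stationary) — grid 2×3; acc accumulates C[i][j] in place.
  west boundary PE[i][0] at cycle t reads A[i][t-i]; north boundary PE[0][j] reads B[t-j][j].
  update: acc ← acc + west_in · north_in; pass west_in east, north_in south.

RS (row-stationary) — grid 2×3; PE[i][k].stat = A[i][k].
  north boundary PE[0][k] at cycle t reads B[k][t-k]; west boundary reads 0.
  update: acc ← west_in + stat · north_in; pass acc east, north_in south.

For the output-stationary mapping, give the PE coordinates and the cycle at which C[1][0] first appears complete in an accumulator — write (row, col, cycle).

Under OS, C[1][0] lands at PE[1][0]:
  c0 r1c0: 0 / 0 / 0
  c1 r1c0: 18 / 6 / 3
  c2 r1c0: 42 / 6 / 4
  c3 r1c0: 57 / 3 / 5

(row, col, cycle) = (1, 0, 3)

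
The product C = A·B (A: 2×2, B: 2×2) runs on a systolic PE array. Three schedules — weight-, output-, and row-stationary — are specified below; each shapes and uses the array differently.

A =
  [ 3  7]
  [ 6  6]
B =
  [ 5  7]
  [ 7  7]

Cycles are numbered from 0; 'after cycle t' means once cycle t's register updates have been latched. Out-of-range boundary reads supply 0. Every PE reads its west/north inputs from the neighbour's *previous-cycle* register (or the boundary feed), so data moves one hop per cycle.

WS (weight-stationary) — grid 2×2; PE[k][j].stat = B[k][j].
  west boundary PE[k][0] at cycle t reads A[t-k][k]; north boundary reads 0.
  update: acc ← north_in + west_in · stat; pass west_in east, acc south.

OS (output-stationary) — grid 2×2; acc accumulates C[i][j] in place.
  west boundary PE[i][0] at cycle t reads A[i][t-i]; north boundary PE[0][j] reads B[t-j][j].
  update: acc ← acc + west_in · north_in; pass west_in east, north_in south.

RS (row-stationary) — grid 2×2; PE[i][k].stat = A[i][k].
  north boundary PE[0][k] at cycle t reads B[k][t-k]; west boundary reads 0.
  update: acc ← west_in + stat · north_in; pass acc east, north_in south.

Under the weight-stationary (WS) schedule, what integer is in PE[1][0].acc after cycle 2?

PE[1][0].acc = 72

WS (2×2). Following PE[1][0] plus its west/north inputs:
  t=0 PE[0][0]: acc=15 h=3 v=15
  t=0 PE[1][0]: acc=0 h=0 v=0
  t=1 PE[0][0]: acc=30 h=6 v=30
  t=1 PE[1][0]: acc=64 h=7 v=64
  t=2 PE[0][0]: acc=0 h=0 v=0
  t=2 PE[1][0]: acc=72 h=6 v=72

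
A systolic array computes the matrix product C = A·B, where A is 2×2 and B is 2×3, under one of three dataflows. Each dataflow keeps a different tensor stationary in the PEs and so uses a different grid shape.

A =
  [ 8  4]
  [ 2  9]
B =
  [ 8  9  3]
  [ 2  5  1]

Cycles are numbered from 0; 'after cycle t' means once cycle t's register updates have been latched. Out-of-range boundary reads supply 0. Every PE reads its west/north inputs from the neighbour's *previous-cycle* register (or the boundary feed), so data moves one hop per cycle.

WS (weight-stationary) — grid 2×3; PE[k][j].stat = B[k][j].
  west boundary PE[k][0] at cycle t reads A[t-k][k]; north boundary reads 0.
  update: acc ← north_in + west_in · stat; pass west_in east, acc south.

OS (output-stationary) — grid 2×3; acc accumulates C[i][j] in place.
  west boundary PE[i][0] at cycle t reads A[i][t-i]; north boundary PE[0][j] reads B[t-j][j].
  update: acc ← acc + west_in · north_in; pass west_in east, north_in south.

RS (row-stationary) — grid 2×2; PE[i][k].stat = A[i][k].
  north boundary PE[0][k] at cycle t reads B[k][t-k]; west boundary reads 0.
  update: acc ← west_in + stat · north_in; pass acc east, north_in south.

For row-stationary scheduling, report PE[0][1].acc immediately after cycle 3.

RS 2×2: PE[0][1] cycle-by-cycle (with neighbour feeds):
  c0 r0c0: 64 / 64 / 8
  c0 r0c1: 0 / 0 / 0
  c1 r0c0: 72 / 72 / 9
  c1 r0c1: 72 / 72 / 2
  c2 r0c0: 24 / 24 / 3
  c2 r0c1: 92 / 92 / 5
  c3 r0c0: 0 / 0 / 0
  c3 r0c1: 28 / 28 / 1

PE[0][1].acc = 28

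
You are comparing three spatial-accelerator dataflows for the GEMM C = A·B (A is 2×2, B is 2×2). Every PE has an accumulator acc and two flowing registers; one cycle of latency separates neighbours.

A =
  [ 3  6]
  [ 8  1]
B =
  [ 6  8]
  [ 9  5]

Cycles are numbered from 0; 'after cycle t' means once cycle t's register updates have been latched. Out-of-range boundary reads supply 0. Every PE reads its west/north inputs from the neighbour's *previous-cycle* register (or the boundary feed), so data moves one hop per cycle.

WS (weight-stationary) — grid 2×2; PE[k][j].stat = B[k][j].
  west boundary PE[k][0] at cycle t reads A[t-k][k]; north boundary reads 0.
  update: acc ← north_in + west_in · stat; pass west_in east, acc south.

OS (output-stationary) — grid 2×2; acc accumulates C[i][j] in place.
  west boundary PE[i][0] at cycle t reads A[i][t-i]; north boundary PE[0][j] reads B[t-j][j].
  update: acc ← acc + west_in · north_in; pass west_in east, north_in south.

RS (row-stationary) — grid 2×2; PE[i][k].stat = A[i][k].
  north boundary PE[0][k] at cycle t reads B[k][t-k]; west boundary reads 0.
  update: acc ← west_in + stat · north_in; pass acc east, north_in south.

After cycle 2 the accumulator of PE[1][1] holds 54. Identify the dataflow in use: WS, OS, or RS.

WS [2×2] PE[1][1] across cycles:
  @0  [1,1]  acc 0  |  →0  ↓0
  @1  [1,1]  acc 0  |  →0  ↓0
  @2  [1,1]  acc 54  |  →6  ↓54
OS [2×2] PE[1][1] across cycles:
  @0  [1,1]  acc 0  |  →0  ↓0
  @1  [1,1]  acc 0  |  →0  ↓0
  @2  [1,1]  acc 64  |  →8  ↓8
RS [2×2] PE[1][1] across cycles:
  @0  [1,1]  acc 0  |  →0  ↓0
  @1  [1,1]  acc 0  |  →0  ↓0
  @2  [1,1]  acc 57  |  →57  ↓9

dataflow = WS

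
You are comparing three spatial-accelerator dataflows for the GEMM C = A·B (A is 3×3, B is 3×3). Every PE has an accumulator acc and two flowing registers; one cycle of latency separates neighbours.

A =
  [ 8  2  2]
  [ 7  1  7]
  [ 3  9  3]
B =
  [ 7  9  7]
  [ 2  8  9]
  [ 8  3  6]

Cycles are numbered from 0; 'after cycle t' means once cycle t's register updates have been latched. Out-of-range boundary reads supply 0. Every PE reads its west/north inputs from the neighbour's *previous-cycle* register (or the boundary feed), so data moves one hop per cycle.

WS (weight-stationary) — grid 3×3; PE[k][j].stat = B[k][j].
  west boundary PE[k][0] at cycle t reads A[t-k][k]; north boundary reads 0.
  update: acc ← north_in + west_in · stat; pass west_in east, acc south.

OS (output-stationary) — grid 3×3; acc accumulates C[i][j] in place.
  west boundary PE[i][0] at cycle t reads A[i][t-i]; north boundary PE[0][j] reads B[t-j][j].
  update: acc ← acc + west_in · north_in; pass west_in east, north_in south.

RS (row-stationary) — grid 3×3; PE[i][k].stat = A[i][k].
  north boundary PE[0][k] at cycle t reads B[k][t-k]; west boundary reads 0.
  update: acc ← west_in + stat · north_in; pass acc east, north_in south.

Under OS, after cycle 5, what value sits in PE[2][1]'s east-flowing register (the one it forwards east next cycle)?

OS (3×3). Following PE[2][1] plus its west/north inputs:
  cycle 0: PE[1][1] → acc 0, east 0, south 0
  cycle 0: PE[2][0] → acc 0, east 0, south 0
  cycle 0: PE[2][1] → acc 0, east 0, south 0
  cycle 1: PE[1][1] → acc 0, east 0, south 0
  cycle 1: PE[2][0] → acc 0, east 0, south 0
  cycle 1: PE[2][1] → acc 0, east 0, south 0
  cycle 2: PE[1][1] → acc 63, east 7, south 9
  cycle 2: PE[2][0] → acc 21, east 3, south 7
  cycle 2: PE[2][1] → acc 0, east 0, south 0
  cycle 3: PE[1][1] → acc 71, east 1, south 8
  cycle 3: PE[2][0] → acc 39, east 9, south 2
  cycle 3: PE[2][1] → acc 27, east 3, south 9
  cycle 4: PE[1][1] → acc 92, east 7, south 3
  cycle 4: PE[2][0] → acc 63, east 3, south 8
  cycle 4: PE[2][1] → acc 99, east 9, south 8
  cycle 5: PE[1][1] → acc 92, east 0, south 0
  cycle 5: PE[2][0] → acc 63, east 0, south 0
  cycle 5: PE[2][1] → acc 108, east 3, south 3

register = 3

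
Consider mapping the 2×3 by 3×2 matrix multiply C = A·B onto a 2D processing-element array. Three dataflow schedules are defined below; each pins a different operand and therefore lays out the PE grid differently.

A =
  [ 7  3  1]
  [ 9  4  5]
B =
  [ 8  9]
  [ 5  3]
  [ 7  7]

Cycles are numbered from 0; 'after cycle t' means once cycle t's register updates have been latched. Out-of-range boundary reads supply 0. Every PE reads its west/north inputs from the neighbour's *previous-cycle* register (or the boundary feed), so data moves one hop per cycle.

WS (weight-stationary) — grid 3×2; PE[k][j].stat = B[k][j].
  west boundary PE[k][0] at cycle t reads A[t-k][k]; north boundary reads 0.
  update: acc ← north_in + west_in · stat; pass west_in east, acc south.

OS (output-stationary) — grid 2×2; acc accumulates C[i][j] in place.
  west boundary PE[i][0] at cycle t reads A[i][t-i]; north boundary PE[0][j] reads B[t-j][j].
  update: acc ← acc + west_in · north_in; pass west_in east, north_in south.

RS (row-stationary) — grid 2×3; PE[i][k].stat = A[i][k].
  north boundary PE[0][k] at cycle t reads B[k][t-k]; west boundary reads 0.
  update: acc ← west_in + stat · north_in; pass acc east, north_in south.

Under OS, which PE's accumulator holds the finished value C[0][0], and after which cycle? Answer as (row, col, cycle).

OS: C[0][0] accumulates in PE[0][0]:
  [0] (0,0) acc=56 (h:7 v:8)
  [1] (0,0) acc=71 (h:3 v:5)
  [2] (0,0) acc=78 (h:1 v:7)

(row, col, cycle) = (0, 0, 2)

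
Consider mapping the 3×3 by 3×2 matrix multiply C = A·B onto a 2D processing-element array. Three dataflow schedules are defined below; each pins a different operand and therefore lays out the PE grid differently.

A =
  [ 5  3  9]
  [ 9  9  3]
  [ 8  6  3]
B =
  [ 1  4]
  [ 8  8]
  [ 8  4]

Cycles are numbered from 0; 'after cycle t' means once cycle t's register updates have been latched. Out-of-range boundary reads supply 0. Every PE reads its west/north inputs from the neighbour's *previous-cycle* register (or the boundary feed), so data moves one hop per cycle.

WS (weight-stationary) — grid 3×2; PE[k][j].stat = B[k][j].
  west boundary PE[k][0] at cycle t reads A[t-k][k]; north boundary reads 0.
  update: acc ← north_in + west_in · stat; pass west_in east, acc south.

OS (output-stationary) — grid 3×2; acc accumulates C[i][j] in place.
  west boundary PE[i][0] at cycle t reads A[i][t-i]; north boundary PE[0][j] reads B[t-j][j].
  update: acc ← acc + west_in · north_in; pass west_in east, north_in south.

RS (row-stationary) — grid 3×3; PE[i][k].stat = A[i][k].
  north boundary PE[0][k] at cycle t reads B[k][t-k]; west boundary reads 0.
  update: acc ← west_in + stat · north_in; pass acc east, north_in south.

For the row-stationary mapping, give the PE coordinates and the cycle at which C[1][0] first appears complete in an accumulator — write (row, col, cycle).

Under RS, C[1][0] lands at PE[1][2]:
  c0 r1c2: 0 / 0 / 0
  c1 r1c2: 0 / 0 / 0
  c2 r1c2: 0 / 0 / 0
  c3 r1c2: 105 / 105 / 8

(row, col, cycle) = (1, 2, 3)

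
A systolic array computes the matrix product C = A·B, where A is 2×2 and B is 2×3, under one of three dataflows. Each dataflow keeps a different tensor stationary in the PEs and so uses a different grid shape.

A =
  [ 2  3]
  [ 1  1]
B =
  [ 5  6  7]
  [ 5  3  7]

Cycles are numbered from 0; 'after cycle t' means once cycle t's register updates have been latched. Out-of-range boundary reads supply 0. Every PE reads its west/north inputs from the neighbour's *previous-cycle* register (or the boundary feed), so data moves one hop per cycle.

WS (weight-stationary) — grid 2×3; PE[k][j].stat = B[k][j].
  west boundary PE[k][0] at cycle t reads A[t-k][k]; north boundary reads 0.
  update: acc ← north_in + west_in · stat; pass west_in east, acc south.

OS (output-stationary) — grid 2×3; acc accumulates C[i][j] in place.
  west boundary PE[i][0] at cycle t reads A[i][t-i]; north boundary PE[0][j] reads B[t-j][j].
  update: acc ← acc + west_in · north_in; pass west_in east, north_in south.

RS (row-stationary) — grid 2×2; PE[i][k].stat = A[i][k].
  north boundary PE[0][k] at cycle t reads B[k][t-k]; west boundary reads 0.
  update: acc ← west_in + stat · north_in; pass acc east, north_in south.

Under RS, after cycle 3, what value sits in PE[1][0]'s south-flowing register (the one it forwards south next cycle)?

register = 7

RS (2×2). Following PE[1][0] plus its west/north inputs:
  0: (0,0).acc=10  regs=<10,5>
  0: (1,0).acc=0  regs=<0,0>
  1: (0,0).acc=12  regs=<12,6>
  1: (1,0).acc=5  regs=<5,5>
  2: (0,0).acc=14  regs=<14,7>
  2: (1,0).acc=6  regs=<6,6>
  3: (0,0).acc=0  regs=<0,0>
  3: (1,0).acc=7  regs=<7,7>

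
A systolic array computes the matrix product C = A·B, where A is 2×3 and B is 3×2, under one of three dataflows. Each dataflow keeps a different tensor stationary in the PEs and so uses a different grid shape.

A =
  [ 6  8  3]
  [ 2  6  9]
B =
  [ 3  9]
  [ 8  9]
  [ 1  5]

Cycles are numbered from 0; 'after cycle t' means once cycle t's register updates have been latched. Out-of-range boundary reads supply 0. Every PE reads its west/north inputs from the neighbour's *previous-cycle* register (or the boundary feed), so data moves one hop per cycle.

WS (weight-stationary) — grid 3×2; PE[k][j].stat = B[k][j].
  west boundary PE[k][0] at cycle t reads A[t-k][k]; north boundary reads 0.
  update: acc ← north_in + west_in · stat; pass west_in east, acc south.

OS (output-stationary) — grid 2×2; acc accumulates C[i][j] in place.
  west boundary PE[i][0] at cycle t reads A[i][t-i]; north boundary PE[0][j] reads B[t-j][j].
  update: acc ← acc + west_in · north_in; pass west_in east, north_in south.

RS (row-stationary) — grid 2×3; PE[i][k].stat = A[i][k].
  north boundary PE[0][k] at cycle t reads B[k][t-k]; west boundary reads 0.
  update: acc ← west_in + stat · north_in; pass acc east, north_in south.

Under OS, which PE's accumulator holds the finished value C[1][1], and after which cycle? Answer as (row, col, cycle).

(row, col, cycle) = (1, 1, 4)

Under OS, C[1][1] lands at PE[1][1]:
  after 0 — PE[1][1] acc=0, pass-E 0, pass-S 0
  after 1 — PE[1][1] acc=0, pass-E 0, pass-S 0
  after 2 — PE[1][1] acc=18, pass-E 2, pass-S 9
  after 3 — PE[1][1] acc=72, pass-E 6, pass-S 9
  after 4 — PE[1][1] acc=117, pass-E 9, pass-S 5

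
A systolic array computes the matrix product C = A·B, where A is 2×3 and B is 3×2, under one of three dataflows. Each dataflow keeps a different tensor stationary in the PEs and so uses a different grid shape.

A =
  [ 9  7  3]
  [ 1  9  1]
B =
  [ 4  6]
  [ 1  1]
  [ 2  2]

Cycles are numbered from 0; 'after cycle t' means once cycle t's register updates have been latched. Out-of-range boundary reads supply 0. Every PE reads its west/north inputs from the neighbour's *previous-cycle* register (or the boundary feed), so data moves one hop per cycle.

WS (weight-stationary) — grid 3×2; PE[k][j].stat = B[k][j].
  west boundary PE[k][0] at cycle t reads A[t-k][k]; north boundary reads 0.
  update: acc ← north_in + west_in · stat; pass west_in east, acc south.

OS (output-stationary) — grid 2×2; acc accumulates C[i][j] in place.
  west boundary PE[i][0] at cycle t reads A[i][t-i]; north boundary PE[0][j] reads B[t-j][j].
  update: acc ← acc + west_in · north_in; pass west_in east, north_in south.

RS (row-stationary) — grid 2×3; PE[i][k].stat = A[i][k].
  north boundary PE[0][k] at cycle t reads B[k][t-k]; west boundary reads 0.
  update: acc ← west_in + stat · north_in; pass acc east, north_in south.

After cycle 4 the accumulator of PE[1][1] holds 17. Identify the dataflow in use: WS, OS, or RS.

dataflow = OS

Under WS (3×2), PE[1][1]:
  [0] (1,1) acc=0 (h:0 v:0)
  [1] (1,1) acc=0 (h:0 v:0)
  [2] (1,1) acc=61 (h:7 v:61)
  [3] (1,1) acc=15 (h:9 v:15)
  [4] (1,1) acc=0 (h:0 v:0)
Under OS (2×2), PE[1][1]:
  [0] (1,1) acc=0 (h:0 v:0)
  [1] (1,1) acc=0 (h:0 v:0)
  [2] (1,1) acc=6 (h:1 v:6)
  [3] (1,1) acc=15 (h:9 v:1)
  [4] (1,1) acc=17 (h:1 v:2)
Under RS (2×3), PE[1][1]:
  [0] (1,1) acc=0 (h:0 v:0)
  [1] (1,1) acc=0 (h:0 v:0)
  [2] (1,1) acc=13 (h:13 v:1)
  [3] (1,1) acc=15 (h:15 v:1)
  [4] (1,1) acc=0 (h:0 v:0)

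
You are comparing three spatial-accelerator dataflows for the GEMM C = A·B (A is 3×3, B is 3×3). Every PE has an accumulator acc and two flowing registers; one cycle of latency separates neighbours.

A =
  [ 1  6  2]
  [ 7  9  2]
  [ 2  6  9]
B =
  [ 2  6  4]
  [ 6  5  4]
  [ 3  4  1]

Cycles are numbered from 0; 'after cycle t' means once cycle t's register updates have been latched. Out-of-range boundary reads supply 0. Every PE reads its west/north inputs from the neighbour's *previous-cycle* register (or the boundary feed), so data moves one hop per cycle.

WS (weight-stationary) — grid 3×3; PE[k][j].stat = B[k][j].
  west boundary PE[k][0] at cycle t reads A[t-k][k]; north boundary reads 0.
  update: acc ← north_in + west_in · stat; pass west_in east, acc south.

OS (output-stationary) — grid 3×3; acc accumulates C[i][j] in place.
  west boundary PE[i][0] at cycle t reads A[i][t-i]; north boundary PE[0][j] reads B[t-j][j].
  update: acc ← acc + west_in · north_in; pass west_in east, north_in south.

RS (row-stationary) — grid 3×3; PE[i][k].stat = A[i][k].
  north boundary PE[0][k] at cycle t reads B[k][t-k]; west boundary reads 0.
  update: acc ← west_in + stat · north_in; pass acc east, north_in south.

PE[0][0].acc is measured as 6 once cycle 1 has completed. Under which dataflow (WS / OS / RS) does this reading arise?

dataflow = RS

— WS: 3×3; PE[0][0] trace:
  after 0 — PE[0][0] acc=2, pass-E 1, pass-S 2
  after 1 — PE[0][0] acc=14, pass-E 7, pass-S 14
— OS: 3×3; PE[0][0] trace:
  after 0 — PE[0][0] acc=2, pass-E 1, pass-S 2
  after 1 — PE[0][0] acc=38, pass-E 6, pass-S 6
— RS: 3×3; PE[0][0] trace:
  after 0 — PE[0][0] acc=2, pass-E 2, pass-S 2
  after 1 — PE[0][0] acc=6, pass-E 6, pass-S 6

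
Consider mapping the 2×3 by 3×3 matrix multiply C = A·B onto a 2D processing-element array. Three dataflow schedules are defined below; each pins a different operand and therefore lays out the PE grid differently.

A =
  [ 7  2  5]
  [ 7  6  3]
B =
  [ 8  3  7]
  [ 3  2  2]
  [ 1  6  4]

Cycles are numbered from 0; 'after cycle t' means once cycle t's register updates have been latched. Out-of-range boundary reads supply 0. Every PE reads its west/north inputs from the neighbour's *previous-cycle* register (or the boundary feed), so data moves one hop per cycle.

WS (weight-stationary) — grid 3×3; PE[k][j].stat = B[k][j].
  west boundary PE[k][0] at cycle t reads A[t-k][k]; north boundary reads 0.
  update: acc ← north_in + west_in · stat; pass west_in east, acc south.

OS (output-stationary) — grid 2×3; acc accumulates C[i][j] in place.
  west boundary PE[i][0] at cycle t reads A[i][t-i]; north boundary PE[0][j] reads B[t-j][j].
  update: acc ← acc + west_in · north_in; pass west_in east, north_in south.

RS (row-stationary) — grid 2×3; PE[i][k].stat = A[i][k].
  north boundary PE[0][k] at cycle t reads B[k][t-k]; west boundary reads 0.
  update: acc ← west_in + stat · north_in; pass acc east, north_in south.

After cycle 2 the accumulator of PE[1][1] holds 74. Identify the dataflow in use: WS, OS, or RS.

dataflow = RS

— WS: 3×3; PE[1][1] trace:
  step 0 · PE1,1: acc=0; fwd→0 fwd↓0
  step 1 · PE1,1: acc=0; fwd→0 fwd↓0
  step 2 · PE1,1: acc=25; fwd→2 fwd↓25
— OS: 2×3; PE[1][1] trace:
  step 0 · PE1,1: acc=0; fwd→0 fwd↓0
  step 1 · PE1,1: acc=0; fwd→0 fwd↓0
  step 2 · PE1,1: acc=21; fwd→7 fwd↓3
— RS: 2×3; PE[1][1] trace:
  step 0 · PE1,1: acc=0; fwd→0 fwd↓0
  step 1 · PE1,1: acc=0; fwd→0 fwd↓0
  step 2 · PE1,1: acc=74; fwd→74 fwd↓3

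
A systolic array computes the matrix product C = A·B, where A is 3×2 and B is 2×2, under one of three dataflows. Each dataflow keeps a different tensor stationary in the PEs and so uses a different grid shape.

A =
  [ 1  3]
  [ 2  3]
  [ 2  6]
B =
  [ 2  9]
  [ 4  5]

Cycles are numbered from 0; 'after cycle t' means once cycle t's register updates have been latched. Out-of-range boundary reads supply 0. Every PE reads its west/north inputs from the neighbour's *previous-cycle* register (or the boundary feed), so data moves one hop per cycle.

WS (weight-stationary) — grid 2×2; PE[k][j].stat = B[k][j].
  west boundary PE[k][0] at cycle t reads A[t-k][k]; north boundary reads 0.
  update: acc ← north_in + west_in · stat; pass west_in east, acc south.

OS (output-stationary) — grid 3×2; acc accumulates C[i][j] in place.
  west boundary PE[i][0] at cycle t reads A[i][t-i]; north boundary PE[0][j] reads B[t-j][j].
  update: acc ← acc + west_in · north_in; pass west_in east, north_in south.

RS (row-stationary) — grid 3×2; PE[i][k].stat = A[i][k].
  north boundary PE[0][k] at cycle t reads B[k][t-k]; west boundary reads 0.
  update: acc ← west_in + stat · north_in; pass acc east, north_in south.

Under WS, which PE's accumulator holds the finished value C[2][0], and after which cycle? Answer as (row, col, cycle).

(row, col, cycle) = (1, 0, 3)

WS: C[2][0] accumulates in PE[1][0]:
  [0] (1,0) acc=0 (h:0 v:0)
  [1] (1,0) acc=14 (h:3 v:14)
  [2] (1,0) acc=16 (h:3 v:16)
  [3] (1,0) acc=28 (h:6 v:28)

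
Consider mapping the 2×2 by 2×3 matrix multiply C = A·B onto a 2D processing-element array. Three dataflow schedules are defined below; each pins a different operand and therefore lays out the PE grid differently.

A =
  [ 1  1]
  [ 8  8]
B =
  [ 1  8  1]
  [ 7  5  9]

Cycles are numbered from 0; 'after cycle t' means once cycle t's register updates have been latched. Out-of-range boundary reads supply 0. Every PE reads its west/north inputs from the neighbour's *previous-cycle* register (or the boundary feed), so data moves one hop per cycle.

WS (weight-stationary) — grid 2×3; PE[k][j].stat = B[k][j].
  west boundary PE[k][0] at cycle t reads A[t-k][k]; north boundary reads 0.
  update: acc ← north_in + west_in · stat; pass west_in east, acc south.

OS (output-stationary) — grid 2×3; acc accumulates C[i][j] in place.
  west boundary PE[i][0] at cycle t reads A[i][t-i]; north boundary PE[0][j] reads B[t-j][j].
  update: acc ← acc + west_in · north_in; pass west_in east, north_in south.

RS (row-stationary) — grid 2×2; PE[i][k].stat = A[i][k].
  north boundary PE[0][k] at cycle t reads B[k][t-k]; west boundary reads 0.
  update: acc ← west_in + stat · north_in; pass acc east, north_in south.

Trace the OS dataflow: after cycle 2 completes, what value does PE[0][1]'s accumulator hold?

PE[0][1].acc = 13

OS 2×3: PE[0][1] cycle-by-cycle (with neighbour feeds):
  after 0 — PE[0][0] acc=1, pass-E 1, pass-S 1
  after 0 — PE[0][1] acc=0, pass-E 0, pass-S 0
  after 1 — PE[0][0] acc=8, pass-E 1, pass-S 7
  after 1 — PE[0][1] acc=8, pass-E 1, pass-S 8
  after 2 — PE[0][0] acc=8, pass-E 0, pass-S 0
  after 2 — PE[0][1] acc=13, pass-E 1, pass-S 5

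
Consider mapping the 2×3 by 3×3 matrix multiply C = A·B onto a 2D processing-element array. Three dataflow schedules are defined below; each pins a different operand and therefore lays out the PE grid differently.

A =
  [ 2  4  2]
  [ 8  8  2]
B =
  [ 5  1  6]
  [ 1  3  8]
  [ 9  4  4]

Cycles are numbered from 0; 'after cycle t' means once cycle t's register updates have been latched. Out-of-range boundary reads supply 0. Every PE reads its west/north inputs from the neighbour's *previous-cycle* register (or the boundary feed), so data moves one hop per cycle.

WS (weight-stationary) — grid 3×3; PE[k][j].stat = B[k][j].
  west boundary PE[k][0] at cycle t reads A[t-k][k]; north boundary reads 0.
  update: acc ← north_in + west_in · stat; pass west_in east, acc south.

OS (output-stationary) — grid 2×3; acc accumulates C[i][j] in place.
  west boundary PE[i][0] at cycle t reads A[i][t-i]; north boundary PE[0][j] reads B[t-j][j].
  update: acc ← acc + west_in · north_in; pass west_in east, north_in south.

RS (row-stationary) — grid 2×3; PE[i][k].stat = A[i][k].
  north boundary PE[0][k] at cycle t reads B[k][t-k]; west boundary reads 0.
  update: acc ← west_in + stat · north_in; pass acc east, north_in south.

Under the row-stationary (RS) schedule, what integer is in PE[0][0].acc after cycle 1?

Tracing RS — 2×3 array, target PE[0][0]:
  0: (0,0).acc=10  regs=<10,5>
  1: (0,0).acc=2  regs=<2,1>

PE[0][0].acc = 2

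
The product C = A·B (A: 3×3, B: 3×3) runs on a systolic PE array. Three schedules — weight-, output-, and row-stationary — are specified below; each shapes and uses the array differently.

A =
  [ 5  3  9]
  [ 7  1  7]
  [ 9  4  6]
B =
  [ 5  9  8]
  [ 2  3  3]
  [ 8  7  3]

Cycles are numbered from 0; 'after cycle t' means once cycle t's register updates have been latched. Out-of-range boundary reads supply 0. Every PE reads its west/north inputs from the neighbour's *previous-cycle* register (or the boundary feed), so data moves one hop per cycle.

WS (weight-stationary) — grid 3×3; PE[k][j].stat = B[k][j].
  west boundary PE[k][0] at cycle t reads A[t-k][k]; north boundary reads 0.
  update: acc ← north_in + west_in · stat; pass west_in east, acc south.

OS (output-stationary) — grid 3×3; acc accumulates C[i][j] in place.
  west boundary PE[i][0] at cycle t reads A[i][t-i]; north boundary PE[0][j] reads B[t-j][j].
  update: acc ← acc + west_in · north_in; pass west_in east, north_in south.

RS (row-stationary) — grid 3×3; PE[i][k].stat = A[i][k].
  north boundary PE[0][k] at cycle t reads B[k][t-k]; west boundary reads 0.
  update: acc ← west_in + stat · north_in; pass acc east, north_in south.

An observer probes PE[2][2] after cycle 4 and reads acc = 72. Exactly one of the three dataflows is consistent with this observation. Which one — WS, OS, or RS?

— WS: 3×3; PE[2][2] trace:
  c0 r2c2: 0 / 0 / 0
  c1 r2c2: 0 / 0 / 0
  c2 r2c2: 0 / 0 / 0
  c3 r2c2: 0 / 0 / 0
  c4 r2c2: 76 / 9 / 76
— OS: 3×3; PE[2][2] trace:
  c0 r2c2: 0 / 0 / 0
  c1 r2c2: 0 / 0 / 0
  c2 r2c2: 0 / 0 / 0
  c3 r2c2: 0 / 0 / 0
  c4 r2c2: 72 / 9 / 8
— RS: 3×3; PE[2][2] trace:
  c0 r2c2: 0 / 0 / 0
  c1 r2c2: 0 / 0 / 0
  c2 r2c2: 0 / 0 / 0
  c3 r2c2: 0 / 0 / 0
  c4 r2c2: 101 / 101 / 8

dataflow = OS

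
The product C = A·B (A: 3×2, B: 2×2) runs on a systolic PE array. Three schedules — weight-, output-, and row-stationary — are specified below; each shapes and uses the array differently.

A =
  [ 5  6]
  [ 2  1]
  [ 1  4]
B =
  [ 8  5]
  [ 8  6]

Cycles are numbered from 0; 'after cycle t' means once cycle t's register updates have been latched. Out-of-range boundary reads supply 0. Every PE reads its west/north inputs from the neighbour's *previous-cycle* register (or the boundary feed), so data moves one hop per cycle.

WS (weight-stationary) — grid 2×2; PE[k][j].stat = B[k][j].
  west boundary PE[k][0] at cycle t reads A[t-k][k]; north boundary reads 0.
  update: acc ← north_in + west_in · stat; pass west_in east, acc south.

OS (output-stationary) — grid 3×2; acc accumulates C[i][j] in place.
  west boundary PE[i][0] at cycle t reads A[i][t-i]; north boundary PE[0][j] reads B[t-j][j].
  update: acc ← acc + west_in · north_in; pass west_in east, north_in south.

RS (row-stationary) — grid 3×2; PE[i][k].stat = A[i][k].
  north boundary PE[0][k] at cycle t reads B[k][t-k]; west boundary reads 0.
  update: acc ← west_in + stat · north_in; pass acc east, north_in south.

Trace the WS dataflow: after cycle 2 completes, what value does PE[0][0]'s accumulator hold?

WS 2×2: PE[0][0] cycle-by-cycle (with neighbour feeds):
  cycle 0: PE[0][0] → acc 40, east 5, south 40
  cycle 1: PE[0][0] → acc 16, east 2, south 16
  cycle 2: PE[0][0] → acc 8, east 1, south 8

PE[0][0].acc = 8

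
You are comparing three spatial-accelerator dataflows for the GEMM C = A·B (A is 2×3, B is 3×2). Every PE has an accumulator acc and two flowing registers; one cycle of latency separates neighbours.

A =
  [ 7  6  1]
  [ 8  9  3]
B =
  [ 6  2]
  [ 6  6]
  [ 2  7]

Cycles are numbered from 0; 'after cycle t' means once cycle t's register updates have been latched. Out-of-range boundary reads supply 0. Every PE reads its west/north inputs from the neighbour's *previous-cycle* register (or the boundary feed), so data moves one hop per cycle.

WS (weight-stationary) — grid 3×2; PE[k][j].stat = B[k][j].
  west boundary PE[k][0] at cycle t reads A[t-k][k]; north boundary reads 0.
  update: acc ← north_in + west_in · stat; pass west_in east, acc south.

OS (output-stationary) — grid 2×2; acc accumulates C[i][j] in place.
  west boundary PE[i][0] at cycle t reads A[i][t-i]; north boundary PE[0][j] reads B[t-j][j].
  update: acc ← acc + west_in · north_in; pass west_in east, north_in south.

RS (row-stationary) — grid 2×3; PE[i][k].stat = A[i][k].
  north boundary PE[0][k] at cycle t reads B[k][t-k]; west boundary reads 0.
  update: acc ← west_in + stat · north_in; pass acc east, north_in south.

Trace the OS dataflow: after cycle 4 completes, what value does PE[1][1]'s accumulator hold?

PE[1][1].acc = 91

Tracing OS — 2×2 array, target PE[1][1]:
  t=0 PE[0][1]: acc=0 h=0 v=0
  t=0 PE[1][0]: acc=0 h=0 v=0
  t=0 PE[1][1]: acc=0 h=0 v=0
  t=1 PE[0][1]: acc=14 h=7 v=2
  t=1 PE[1][0]: acc=48 h=8 v=6
  t=1 PE[1][1]: acc=0 h=0 v=0
  t=2 PE[0][1]: acc=50 h=6 v=6
  t=2 PE[1][0]: acc=102 h=9 v=6
  t=2 PE[1][1]: acc=16 h=8 v=2
  t=3 PE[0][1]: acc=57 h=1 v=7
  t=3 PE[1][0]: acc=108 h=3 v=2
  t=3 PE[1][1]: acc=70 h=9 v=6
  t=4 PE[0][1]: acc=57 h=0 v=0
  t=4 PE[1][0]: acc=108 h=0 v=0
  t=4 PE[1][1]: acc=91 h=3 v=7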